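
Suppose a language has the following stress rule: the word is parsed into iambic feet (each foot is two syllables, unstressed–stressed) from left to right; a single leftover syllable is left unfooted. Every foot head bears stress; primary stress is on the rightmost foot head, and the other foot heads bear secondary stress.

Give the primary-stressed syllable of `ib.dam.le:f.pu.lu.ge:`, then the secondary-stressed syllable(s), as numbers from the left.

primary 6, secondary 2, 4

Parse left to right into iambic (σˈσ) feet: (ib.ˈdam) (le:f.ˈpu) (lu.ˈge:).
Foot heads (stressed positions): 2, 4, 6.
End Rule Rightmost: primary stress on the rightmost head = syllable 6.
Secondary stress on 2, 4: ib.ˌdam.le:f.ˌpu.lu.ˈge:.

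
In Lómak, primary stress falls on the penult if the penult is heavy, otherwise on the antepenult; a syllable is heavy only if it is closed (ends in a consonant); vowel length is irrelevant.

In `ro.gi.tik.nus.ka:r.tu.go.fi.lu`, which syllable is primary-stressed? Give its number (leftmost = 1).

7

Weights: 7 go L, 8 fi L, 9 lu L.
The penult (syllable 8, fi) is light, so stress falls on the antepenult (syllable 7, go).
Primary stress: syllable 7 → ro.gi.tik.nus.ka:r.tu.ˈgo.fi.lu.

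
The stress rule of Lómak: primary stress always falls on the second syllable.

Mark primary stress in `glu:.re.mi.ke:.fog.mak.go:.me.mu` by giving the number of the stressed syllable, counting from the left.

The word has 9 syllables; the second syllable is syllable 2 (re).
Primary stress: syllable 2 → glu:.ˈre.mi.ke:.fog.mak.go:.me.mu.

2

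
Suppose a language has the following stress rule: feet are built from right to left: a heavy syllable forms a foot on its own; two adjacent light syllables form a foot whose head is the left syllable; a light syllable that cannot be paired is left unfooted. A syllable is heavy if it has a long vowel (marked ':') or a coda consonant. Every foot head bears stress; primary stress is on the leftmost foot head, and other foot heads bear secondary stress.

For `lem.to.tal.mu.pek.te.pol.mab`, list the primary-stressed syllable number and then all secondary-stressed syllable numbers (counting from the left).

primary 1, secondary 3, 5, 7, 8

Weights: 1 lem H, 2 to L, 3 tal H, 4 mu L, 5 pek H, 6 te L, 7 pol H, 8 mab H.
Parse right to left (heavy = foot alone; LL = one foot; stranded L unfooted): (ˈlem) to (ˈtal) mu (ˈpek) te (ˈpol) (ˈmab).
Foot heads: 1, 3, 5, 7, 8.
Primary stress on the leftmost head = syllable 1.
Secondary stress on 3, 5, 7, 8: ˈlem.to.ˌtal.mu.ˌpek.te.ˌpol.ˌmab.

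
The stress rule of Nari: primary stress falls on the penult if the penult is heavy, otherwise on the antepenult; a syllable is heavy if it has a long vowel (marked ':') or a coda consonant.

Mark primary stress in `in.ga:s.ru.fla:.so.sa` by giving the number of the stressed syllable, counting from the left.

4

Weights: 4 fla: H, 5 so L, 6 sa L.
The penult (syllable 5, so) is light, so stress falls on the antepenult (syllable 4, fla:).
Primary stress: syllable 4 → in.ga:s.ru.ˈfla:.so.sa.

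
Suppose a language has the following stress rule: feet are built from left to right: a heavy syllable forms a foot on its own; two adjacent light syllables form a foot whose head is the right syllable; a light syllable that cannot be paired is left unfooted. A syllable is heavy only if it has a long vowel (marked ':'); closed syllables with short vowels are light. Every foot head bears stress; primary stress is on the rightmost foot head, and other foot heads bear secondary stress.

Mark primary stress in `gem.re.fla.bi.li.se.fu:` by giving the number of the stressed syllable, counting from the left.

7

Weights: 1 gem L, 2 re L, 3 fla L, 4 bi L, 5 li L, 6 se L, 7 fu: H.
Parse left to right (heavy = foot alone; LL = one foot; stranded L unfooted): (gem.ˈre) (fla.ˈbi) (li.ˈse) (ˈfu:).
Foot heads: 2, 4, 6, 7.
Primary stress on the rightmost head = syllable 7.
Primary stress: syllable 7 → gem.re.fla.bi.li.se.ˈfu:.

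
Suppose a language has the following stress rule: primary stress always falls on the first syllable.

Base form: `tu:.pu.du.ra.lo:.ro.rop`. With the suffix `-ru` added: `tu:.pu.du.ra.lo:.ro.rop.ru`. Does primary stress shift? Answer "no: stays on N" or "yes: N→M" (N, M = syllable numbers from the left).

Base `tu:.pu.du.ra.lo:.ro.rop` (7 syllables):
  The word has 7 syllables; the first syllable is syllable 1 (tu:).
  → primary stress on syllable 1.
Suffixed `tu:.pu.du.ra.lo:.ro.rop.ru` (8 syllables):
  The word has 8 syllables; the first syllable is syllable 1 (tu:).
  → primary stress on syllable 1.

no: stays on 1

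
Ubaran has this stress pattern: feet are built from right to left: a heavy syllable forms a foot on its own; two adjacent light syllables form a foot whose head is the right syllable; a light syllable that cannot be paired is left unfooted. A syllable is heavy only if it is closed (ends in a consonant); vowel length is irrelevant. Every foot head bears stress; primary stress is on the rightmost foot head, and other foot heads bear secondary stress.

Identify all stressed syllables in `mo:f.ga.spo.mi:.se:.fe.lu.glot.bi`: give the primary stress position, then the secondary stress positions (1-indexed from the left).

Weights: 1 mo:f H, 2 ga L, 3 spo L, 4 mi: L, 5 se: L, 6 fe L, 7 lu L, 8 glot H, 9 bi L.
Parse right to left (heavy = foot alone; LL = one foot; stranded L unfooted): (ˈmo:f) (ga.ˈspo) (mi:.ˈse:) (fe.ˈlu) (ˈglot) bi.
Foot heads: 1, 3, 5, 7, 8.
Primary stress on the rightmost head = syllable 8.
Secondary stress on 1, 3, 5, 7: ˌmo:f.ga.ˌspo.mi:.ˌse:.fe.ˌlu.ˈglot.bi.

primary 8, secondary 1, 3, 5, 7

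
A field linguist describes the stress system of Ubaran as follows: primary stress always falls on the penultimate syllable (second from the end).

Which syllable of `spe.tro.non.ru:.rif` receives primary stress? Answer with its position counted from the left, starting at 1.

The word has 5 syllables; the penultimate syllable (second from the end) is syllable 4 (ru:).
Primary stress: syllable 4 → spe.tro.non.ˈru:.rif.

4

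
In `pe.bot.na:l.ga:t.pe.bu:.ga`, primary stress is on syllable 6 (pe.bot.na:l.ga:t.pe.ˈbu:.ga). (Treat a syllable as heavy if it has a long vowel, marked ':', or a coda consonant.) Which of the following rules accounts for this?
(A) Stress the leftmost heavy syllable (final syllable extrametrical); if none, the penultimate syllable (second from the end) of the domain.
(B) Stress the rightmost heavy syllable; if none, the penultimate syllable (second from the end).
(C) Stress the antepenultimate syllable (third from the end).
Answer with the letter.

Rule A → syllable 2 (observed: 6).
Rule B → syllable 6 ✓.
Rule C → syllable 5 (observed: 6).

B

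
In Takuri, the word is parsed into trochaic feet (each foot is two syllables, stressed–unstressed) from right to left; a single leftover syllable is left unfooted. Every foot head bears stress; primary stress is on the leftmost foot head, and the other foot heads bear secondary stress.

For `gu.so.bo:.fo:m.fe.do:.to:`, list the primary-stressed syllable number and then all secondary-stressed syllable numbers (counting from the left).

primary 2, secondary 4, 6

Parse right to left into trochaic (ˈσσ) feet: gu (ˈso.bo:) (ˈfo:m.fe) (ˈdo:.to:). Syllable 1 is left unfooted.
Foot heads (stressed positions): 2, 4, 6.
End Rule Leftmost: primary stress on the leftmost head = syllable 2.
Secondary stress on 4, 6: gu.ˈso.bo:.ˌfo:m.fe.ˌdo:.to:.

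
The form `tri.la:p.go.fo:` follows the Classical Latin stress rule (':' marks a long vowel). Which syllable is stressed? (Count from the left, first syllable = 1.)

2

Classical Latin: stress the penult if heavy (long vowel or closed), else the antepenult.
Weights: 2 la:p H, 3 go L, 4 fo: H.
The penult (syllable 3, go) is light, so stress falls on the antepenult (syllable 2, la:p).
Stress on syllable 2: tri.ˈla:p.go.fo:.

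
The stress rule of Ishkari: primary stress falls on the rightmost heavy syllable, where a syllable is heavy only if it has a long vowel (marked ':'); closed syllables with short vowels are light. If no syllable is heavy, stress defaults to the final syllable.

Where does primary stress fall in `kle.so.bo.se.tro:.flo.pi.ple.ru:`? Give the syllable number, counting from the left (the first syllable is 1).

Weights: 1 kle L, 2 so L, 3 bo L, 4 se L, 5 tro: H, 6 flo L, 7 pi L, 8 ple L, 9 ru: H.
Heavy syllables in the domain: 5, 9. The rightmost is syllable 9 (ru:).
Primary stress: syllable 9 → kle.so.bo.se.tro:.flo.pi.ple.ˈru:.

9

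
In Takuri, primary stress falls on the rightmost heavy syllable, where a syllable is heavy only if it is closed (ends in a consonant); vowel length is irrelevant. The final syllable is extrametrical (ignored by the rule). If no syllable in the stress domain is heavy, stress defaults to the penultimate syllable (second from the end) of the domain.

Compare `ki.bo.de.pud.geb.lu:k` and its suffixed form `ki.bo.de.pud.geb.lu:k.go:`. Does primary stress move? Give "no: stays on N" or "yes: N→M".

yes: 5→6

Base `ki.bo.de.pud.geb.lu:k` (6 syllables):
  The final syllable (6, lu:k) is extrametrical; the stress domain is syllables 1–5.
  Weights: 1 ki L, 2 bo L, 3 de L, 4 pud H, 5 geb H.
  Heavy syllables in the domain: 4, 5. The rightmost is syllable 5 (geb).
  → primary stress on syllable 5.
Suffixed `ki.bo.de.pud.geb.lu:k.go:` (7 syllables):
  The final syllable (7, go:) is extrametrical; the stress domain is syllables 1–6.
  Weights: 1 ki L, 2 bo L, 3 de L, 4 pud H, 5 geb H, 6 lu:k H.
  Heavy syllables in the domain: 4, 5, 6. The rightmost is syllable 6 (lu:k).
  → primary stress on syllable 6.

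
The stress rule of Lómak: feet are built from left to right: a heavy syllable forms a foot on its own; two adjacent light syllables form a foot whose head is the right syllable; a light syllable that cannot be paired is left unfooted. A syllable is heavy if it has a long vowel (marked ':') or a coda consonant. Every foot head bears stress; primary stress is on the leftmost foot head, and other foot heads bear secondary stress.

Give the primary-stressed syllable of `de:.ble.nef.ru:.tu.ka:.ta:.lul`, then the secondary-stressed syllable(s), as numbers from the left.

Weights: 1 de: H, 2 ble L, 3 nef H, 4 ru: H, 5 tu L, 6 ka: H, 7 ta: H, 8 lul H.
Parse left to right (heavy = foot alone; LL = one foot; stranded L unfooted): (ˈde:) ble (ˈnef) (ˈru:) tu (ˈka:) (ˈta:) (ˈlul).
Foot heads: 1, 3, 4, 6, 7, 8.
Primary stress on the leftmost head = syllable 1.
Secondary stress on 3, 4, 6, 7, 8: ˈde:.ble.ˌnef.ˌru:.tu.ˌka:.ˌta:.ˌlul.

primary 1, secondary 3, 4, 6, 7, 8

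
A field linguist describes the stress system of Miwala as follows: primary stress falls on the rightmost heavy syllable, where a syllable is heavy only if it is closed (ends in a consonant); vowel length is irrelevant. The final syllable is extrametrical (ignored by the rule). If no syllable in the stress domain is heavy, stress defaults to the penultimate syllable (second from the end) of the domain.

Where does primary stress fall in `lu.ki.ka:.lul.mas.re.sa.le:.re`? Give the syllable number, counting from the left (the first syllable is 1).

5

The final syllable (9, re) is extrametrical; the stress domain is syllables 1–8.
Weights: 1 lu L, 2 ki L, 3 ka: L, 4 lul H, 5 mas H, 6 re L, 7 sa L, 8 le: L.
Heavy syllables in the domain: 4, 5. The rightmost is syllable 5 (mas).
Primary stress: syllable 5 → lu.ki.ka:.lul.ˈmas.re.sa.le:.re.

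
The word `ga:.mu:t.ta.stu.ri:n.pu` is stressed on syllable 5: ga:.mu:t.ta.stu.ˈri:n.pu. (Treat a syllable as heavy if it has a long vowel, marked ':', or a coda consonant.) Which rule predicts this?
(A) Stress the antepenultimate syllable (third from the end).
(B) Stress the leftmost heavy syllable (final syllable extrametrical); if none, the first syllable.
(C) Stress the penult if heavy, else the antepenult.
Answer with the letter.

Rule A → syllable 4 (observed: 5).
Rule B → syllable 1 (observed: 5).
Rule C → syllable 5 ✓.

C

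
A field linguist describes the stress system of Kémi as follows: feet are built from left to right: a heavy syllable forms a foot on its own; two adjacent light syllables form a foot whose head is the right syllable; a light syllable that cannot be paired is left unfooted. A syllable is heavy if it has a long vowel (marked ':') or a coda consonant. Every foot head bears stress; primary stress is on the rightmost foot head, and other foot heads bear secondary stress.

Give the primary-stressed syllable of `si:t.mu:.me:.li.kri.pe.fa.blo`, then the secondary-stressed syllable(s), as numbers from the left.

primary 7, secondary 1, 2, 3, 5

Weights: 1 si:t H, 2 mu: H, 3 me: H, 4 li L, 5 kri L, 6 pe L, 7 fa L, 8 blo L.
Parse left to right (heavy = foot alone; LL = one foot; stranded L unfooted): (ˈsi:t) (ˈmu:) (ˈme:) (li.ˈkri) (pe.ˈfa) blo.
Foot heads: 1, 2, 3, 5, 7.
Primary stress on the rightmost head = syllable 7.
Secondary stress on 1, 2, 3, 5: ˌsi:t.ˌmu:.ˌme:.li.ˌkri.pe.ˈfa.blo.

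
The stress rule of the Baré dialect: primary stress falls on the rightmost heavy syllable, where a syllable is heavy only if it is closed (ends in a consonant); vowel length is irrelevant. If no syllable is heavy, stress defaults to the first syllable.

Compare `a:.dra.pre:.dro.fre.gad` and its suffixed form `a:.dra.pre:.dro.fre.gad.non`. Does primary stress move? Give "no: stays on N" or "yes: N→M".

Base `a:.dra.pre:.dro.fre.gad` (6 syllables):
  Weights: 1 a: L, 2 dra L, 3 pre: L, 4 dro L, 5 fre L, 6 gad H.
  Heavy syllables in the domain: 6. The rightmost is syllable 6 (gad).
  → primary stress on syllable 6.
Suffixed `a:.dra.pre:.dro.fre.gad.non` (7 syllables):
  Weights: 1 a: L, 2 dra L, 3 pre: L, 4 dro L, 5 fre L, 6 gad H, 7 non H.
  Heavy syllables in the domain: 6, 7. The rightmost is syllable 7 (non).
  → primary stress on syllable 7.

yes: 6→7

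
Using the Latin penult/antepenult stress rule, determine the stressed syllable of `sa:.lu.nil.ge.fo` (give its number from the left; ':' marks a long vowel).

3

Classical Latin: stress the penult if heavy (long vowel or closed), else the antepenult.
Weights: 3 nil H, 4 ge L, 5 fo L.
The penult (syllable 4, ge) is light, so stress falls on the antepenult (syllable 3, nil).
Stress on syllable 3: sa:.lu.ˈnil.ge.fo.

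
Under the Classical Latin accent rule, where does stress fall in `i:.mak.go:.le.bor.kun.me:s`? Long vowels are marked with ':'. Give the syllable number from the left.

Classical Latin: stress the penult if heavy (long vowel or closed), else the antepenult.
Weights: 5 bor H, 6 kun H, 7 me:s H.
The penult (syllable 6, kun) is heavy, so it takes stress.
Stress on syllable 6: i:.mak.go:.le.bor.ˈkun.me:s.

6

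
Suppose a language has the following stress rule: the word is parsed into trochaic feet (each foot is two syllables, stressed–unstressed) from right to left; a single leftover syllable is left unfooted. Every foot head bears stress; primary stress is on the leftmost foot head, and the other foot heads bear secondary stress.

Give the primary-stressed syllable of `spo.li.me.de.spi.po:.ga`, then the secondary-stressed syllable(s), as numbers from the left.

primary 2, secondary 4, 6

Parse right to left into trochaic (ˈσσ) feet: spo (ˈli.me) (ˈde.spi) (ˈpo:.ga). Syllable 1 is left unfooted.
Foot heads (stressed positions): 2, 4, 6.
End Rule Leftmost: primary stress on the leftmost head = syllable 2.
Secondary stress on 4, 6: spo.ˈli.me.ˌde.spi.ˌpo:.ga.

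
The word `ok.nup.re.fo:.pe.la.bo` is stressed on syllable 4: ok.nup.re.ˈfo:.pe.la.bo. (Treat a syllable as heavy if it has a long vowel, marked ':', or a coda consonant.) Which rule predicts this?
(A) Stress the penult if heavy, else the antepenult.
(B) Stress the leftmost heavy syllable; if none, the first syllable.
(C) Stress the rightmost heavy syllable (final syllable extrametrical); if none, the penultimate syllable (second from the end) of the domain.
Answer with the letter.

C

Rule A → syllable 5 (observed: 4).
Rule B → syllable 1 (observed: 4).
Rule C → syllable 4 ✓.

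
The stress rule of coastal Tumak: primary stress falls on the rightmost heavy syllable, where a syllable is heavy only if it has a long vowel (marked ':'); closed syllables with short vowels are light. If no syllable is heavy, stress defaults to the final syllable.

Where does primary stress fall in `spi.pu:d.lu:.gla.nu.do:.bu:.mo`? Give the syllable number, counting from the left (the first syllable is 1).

Weights: 1 spi L, 2 pu:d H, 3 lu: H, 4 gla L, 5 nu L, 6 do: H, 7 bu: H, 8 mo L.
Heavy syllables in the domain: 2, 3, 6, 7. The rightmost is syllable 7 (bu:).
Primary stress: syllable 7 → spi.pu:d.lu:.gla.nu.do:.ˈbu:.mo.

7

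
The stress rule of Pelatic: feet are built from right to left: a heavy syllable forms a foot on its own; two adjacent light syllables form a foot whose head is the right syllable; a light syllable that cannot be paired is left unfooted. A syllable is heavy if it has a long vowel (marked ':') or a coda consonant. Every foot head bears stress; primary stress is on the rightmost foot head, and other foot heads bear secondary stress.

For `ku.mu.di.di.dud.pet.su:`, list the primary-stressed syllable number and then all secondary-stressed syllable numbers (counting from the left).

primary 7, secondary 2, 4, 5, 6

Weights: 1 ku L, 2 mu L, 3 di L, 4 di L, 5 dud H, 6 pet H, 7 su: H.
Parse right to left (heavy = foot alone; LL = one foot; stranded L unfooted): (ku.ˈmu) (di.ˈdi) (ˈdud) (ˈpet) (ˈsu:).
Foot heads: 2, 4, 5, 6, 7.
Primary stress on the rightmost head = syllable 7.
Secondary stress on 2, 4, 5, 6: ku.ˌmu.di.ˌdi.ˌdud.ˌpet.ˈsu:.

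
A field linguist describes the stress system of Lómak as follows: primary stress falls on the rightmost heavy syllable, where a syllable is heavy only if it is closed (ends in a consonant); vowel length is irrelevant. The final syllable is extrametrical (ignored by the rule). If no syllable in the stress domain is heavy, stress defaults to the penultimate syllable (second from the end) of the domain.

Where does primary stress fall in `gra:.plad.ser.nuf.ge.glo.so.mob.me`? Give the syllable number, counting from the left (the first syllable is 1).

8

The final syllable (9, me) is extrametrical; the stress domain is syllables 1–8.
Weights: 1 gra: L, 2 plad H, 3 ser H, 4 nuf H, 5 ge L, 6 glo L, 7 so L, 8 mob H.
Heavy syllables in the domain: 2, 3, 4, 8. The rightmost is syllable 8 (mob).
Primary stress: syllable 8 → gra:.plad.ser.nuf.ge.glo.so.ˈmob.me.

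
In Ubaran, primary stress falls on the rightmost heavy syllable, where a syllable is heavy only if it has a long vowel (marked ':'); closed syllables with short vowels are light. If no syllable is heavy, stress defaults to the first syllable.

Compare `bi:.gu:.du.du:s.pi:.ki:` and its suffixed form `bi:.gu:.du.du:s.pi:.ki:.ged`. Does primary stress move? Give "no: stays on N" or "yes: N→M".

no: stays on 6

Base `bi:.gu:.du.du:s.pi:.ki:` (6 syllables):
  Weights: 1 bi: H, 2 gu: H, 3 du L, 4 du:s H, 5 pi: H, 6 ki: H.
  Heavy syllables in the domain: 1, 2, 4, 5, 6. The rightmost is syllable 6 (ki:).
  → primary stress on syllable 6.
Suffixed `bi:.gu:.du.du:s.pi:.ki:.ged` (7 syllables):
  Weights: 1 bi: H, 2 gu: H, 3 du L, 4 du:s H, 5 pi: H, 6 ki: H, 7 ged L.
  Heavy syllables in the domain: 1, 2, 4, 5, 6. The rightmost is syllable 6 (ki:).
  → primary stress on syllable 6.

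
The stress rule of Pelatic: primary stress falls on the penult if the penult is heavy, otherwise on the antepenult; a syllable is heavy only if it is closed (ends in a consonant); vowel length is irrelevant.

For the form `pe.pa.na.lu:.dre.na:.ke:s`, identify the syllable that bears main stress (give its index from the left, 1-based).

5

Weights: 5 dre L, 6 na: L, 7 ke:s H.
The penult (syllable 6, na:) is light, so stress falls on the antepenult (syllable 5, dre).
Primary stress: syllable 5 → pe.pa.na.lu:.ˈdre.na:.ke:s.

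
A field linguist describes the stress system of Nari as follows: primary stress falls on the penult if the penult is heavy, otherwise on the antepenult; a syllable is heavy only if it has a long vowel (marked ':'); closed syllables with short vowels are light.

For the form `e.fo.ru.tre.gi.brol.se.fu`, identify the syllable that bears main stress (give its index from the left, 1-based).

Weights: 6 brol L, 7 se L, 8 fu L.
The penult (syllable 7, se) is light, so stress falls on the antepenult (syllable 6, brol).
Primary stress: syllable 6 → e.fo.ru.tre.gi.ˈbrol.se.fu.

6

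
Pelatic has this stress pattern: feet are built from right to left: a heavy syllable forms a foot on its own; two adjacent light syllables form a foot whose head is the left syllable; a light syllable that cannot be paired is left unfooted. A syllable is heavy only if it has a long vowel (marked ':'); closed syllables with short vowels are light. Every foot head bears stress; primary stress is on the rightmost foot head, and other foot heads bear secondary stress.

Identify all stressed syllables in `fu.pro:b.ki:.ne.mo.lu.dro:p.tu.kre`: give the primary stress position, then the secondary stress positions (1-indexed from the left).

Weights: 1 fu L, 2 pro:b H, 3 ki: H, 4 ne L, 5 mo L, 6 lu L, 7 dro:p H, 8 tu L, 9 kre L.
Parse right to left (heavy = foot alone; LL = one foot; stranded L unfooted): fu (ˈpro:b) (ˈki:) ne (ˈmo.lu) (ˈdro:p) (ˈtu.kre).
Foot heads: 2, 3, 5, 7, 8.
Primary stress on the rightmost head = syllable 8.
Secondary stress on 2, 3, 5, 7: fu.ˌpro:b.ˌki:.ne.ˌmo.lu.ˌdro:p.ˈtu.kre.

primary 8, secondary 2, 3, 5, 7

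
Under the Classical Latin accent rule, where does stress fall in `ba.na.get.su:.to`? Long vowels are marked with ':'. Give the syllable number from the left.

4

Classical Latin: stress the penult if heavy (long vowel or closed), else the antepenult.
Weights: 3 get H, 4 su: H, 5 to L.
The penult (syllable 4, su:) is heavy, so it takes stress.
Stress on syllable 4: ba.na.get.ˈsu:.to.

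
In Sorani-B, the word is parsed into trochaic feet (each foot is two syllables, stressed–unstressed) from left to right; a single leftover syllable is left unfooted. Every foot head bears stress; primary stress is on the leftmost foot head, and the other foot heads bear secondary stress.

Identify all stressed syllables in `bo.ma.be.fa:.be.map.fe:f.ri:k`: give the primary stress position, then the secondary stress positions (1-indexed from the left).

primary 1, secondary 3, 5, 7

Parse left to right into trochaic (ˈσσ) feet: (ˈbo.ma) (ˈbe.fa:) (ˈbe.map) (ˈfe:f.ri:k).
Foot heads (stressed positions): 1, 3, 5, 7.
End Rule Leftmost: primary stress on the leftmost head = syllable 1.
Secondary stress on 3, 5, 7: ˈbo.ma.ˌbe.fa:.ˌbe.map.ˌfe:f.ri:k.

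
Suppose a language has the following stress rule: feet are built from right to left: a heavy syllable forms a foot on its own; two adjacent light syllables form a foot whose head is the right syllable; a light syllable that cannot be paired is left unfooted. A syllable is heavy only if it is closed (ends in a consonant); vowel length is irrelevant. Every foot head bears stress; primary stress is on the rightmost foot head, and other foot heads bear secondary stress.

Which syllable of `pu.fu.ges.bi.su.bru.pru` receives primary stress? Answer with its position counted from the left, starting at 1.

Weights: 1 pu L, 2 fu L, 3 ges H, 4 bi L, 5 su L, 6 bru L, 7 pru L.
Parse right to left (heavy = foot alone; LL = one foot; stranded L unfooted): (pu.ˈfu) (ˈges) (bi.ˈsu) (bru.ˈpru).
Foot heads: 2, 3, 5, 7.
Primary stress on the rightmost head = syllable 7.
Primary stress: syllable 7 → pu.fu.ges.bi.su.bru.ˈpru.

7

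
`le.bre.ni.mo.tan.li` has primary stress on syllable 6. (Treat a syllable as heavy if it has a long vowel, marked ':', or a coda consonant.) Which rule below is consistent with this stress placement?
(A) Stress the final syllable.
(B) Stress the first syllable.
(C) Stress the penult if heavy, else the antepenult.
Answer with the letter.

A

Rule A → syllable 6 ✓.
Rule B → syllable 1 (observed: 6).
Rule C → syllable 5 (observed: 6).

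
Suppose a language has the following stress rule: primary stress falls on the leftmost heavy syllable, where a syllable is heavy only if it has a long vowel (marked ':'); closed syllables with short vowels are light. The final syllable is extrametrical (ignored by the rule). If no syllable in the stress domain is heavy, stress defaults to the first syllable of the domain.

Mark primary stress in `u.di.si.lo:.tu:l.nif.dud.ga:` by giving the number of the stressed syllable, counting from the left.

4

The final syllable (8, ga:) is extrametrical; the stress domain is syllables 1–7.
Weights: 1 u L, 2 di L, 3 si L, 4 lo: H, 5 tu:l H, 6 nif L, 7 dud L.
Heavy syllables in the domain: 4, 5. The leftmost is syllable 4 (lo:).
Primary stress: syllable 4 → u.di.si.ˈlo:.tu:l.nif.dud.ga:.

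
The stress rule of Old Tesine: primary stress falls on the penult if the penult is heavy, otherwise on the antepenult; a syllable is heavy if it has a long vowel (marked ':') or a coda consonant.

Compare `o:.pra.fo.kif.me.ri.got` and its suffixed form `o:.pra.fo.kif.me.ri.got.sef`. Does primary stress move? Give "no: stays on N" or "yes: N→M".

yes: 5→7

Base `o:.pra.fo.kif.me.ri.got` (7 syllables):
  Weights: 5 me L, 6 ri L, 7 got H.
  The penult (syllable 6, ri) is light, so stress falls on the antepenult (syllable 5, me).
  → primary stress on syllable 5.
Suffixed `o:.pra.fo.kif.me.ri.got.sef` (8 syllables):
  Weights: 6 ri L, 7 got H, 8 sef H.
  The penult (syllable 7, got) is heavy, so it takes stress.
  → primary stress on syllable 7.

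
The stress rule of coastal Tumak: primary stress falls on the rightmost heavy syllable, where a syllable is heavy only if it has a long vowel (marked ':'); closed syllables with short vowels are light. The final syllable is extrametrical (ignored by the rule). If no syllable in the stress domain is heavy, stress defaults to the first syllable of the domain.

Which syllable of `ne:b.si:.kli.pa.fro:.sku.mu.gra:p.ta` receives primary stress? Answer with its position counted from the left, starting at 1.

The final syllable (9, ta) is extrametrical; the stress domain is syllables 1–8.
Weights: 1 ne:b H, 2 si: H, 3 kli L, 4 pa L, 5 fro: H, 6 sku L, 7 mu L, 8 gra:p H.
Heavy syllables in the domain: 1, 2, 5, 8. The rightmost is syllable 8 (gra:p).
Primary stress: syllable 8 → ne:b.si:.kli.pa.fro:.sku.mu.ˈgra:p.ta.

8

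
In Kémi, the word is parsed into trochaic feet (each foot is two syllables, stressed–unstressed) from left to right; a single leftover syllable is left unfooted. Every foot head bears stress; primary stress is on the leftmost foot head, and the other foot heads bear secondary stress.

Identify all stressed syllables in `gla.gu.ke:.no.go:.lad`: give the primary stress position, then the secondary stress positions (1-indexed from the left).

Parse left to right into trochaic (ˈσσ) feet: (ˈgla.gu) (ˈke:.no) (ˈgo:.lad).
Foot heads (stressed positions): 1, 3, 5.
End Rule Leftmost: primary stress on the leftmost head = syllable 1.
Secondary stress on 3, 5: ˈgla.gu.ˌke:.no.ˌgo:.lad.

primary 1, secondary 3, 5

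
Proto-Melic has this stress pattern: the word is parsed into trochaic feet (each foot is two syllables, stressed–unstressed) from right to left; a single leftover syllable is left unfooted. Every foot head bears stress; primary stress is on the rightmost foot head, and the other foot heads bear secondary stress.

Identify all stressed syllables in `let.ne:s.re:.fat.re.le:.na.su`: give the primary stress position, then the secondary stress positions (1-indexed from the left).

Parse right to left into trochaic (ˈσσ) feet: (ˈlet.ne:s) (ˈre:.fat) (ˈre.le:) (ˈna.su).
Foot heads (stressed positions): 1, 3, 5, 7.
End Rule Rightmost: primary stress on the rightmost head = syllable 7.
Secondary stress on 1, 3, 5: ˌlet.ne:s.ˌre:.fat.ˌre.le:.ˈna.su.

primary 7, secondary 1, 3, 5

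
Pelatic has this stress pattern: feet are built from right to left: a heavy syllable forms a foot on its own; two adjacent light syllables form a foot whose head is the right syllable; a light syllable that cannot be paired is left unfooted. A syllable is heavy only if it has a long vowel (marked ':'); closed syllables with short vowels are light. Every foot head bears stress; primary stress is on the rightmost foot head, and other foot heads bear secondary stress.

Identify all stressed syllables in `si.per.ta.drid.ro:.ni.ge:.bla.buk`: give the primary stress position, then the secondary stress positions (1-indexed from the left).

Weights: 1 si L, 2 per L, 3 ta L, 4 drid L, 5 ro: H, 6 ni L, 7 ge: H, 8 bla L, 9 buk L.
Parse right to left (heavy = foot alone; LL = one foot; stranded L unfooted): (si.ˈper) (ta.ˈdrid) (ˈro:) ni (ˈge:) (bla.ˈbuk).
Foot heads: 2, 4, 5, 7, 9.
Primary stress on the rightmost head = syllable 9.
Secondary stress on 2, 4, 5, 7: si.ˌper.ta.ˌdrid.ˌro:.ni.ˌge:.bla.ˈbuk.

primary 9, secondary 2, 4, 5, 7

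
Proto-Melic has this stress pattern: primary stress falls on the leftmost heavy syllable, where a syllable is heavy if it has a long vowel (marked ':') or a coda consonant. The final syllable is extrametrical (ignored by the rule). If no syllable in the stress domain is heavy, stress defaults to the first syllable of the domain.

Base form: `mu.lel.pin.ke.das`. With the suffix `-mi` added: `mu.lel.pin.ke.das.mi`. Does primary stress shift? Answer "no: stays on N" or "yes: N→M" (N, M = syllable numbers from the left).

Base `mu.lel.pin.ke.das` (5 syllables):
  The final syllable (5, das) is extrametrical; the stress domain is syllables 1–4.
  Weights: 1 mu L, 2 lel H, 3 pin H, 4 ke L.
  Heavy syllables in the domain: 2, 3. The leftmost is syllable 2 (lel).
  → primary stress on syllable 2.
Suffixed `mu.lel.pin.ke.das.mi` (6 syllables):
  The final syllable (6, mi) is extrametrical; the stress domain is syllables 1–5.
  Weights: 1 mu L, 2 lel H, 3 pin H, 4 ke L, 5 das H.
  Heavy syllables in the domain: 2, 3, 5. The leftmost is syllable 2 (lel).
  → primary stress on syllable 2.

no: stays on 2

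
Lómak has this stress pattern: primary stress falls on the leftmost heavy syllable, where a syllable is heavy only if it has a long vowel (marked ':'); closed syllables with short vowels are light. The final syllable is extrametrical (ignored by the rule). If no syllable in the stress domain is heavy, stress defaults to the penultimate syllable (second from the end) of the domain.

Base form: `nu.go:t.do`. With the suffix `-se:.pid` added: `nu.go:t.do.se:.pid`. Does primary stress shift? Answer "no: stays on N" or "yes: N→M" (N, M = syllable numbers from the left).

Base `nu.go:t.do` (3 syllables):
  The final syllable (3, do) is extrametrical; the stress domain is syllables 1–2.
  Weights: 1 nu L, 2 go:t H.
  Heavy syllables in the domain: 2. The leftmost is syllable 2 (go:t).
  → primary stress on syllable 2.
Suffixed `nu.go:t.do.se:.pid` (5 syllables):
  The final syllable (5, pid) is extrametrical; the stress domain is syllables 1–4.
  Weights: 1 nu L, 2 go:t H, 3 do L, 4 se: H.
  Heavy syllables in the domain: 2, 4. The leftmost is syllable 2 (go:t).
  → primary stress on syllable 2.

no: stays on 2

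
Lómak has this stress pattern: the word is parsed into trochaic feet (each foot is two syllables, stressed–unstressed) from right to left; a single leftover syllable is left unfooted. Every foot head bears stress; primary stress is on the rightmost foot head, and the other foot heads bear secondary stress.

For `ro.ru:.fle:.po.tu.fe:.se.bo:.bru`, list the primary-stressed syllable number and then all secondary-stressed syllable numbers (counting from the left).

Parse right to left into trochaic (ˈσσ) feet: ro (ˈru:.fle:) (ˈpo.tu) (ˈfe:.se) (ˈbo:.bru). Syllable 1 is left unfooted.
Foot heads (stressed positions): 2, 4, 6, 8.
End Rule Rightmost: primary stress on the rightmost head = syllable 8.
Secondary stress on 2, 4, 6: ro.ˌru:.fle:.ˌpo.tu.ˌfe:.se.ˈbo:.bru.

primary 8, secondary 2, 4, 6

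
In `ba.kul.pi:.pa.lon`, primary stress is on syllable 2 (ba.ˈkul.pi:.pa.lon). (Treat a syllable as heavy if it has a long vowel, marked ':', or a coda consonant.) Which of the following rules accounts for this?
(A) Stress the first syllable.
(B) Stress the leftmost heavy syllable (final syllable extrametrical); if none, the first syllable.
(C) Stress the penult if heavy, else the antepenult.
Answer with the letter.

B

Rule A → syllable 1 (observed: 2).
Rule B → syllable 2 ✓.
Rule C → syllable 3 (observed: 2).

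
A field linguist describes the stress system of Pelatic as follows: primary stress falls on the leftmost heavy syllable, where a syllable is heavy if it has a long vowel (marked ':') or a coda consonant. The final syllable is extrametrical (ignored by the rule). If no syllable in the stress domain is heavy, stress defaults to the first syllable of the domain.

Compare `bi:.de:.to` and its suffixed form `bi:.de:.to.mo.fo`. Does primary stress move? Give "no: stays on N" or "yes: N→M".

no: stays on 1

Base `bi:.de:.to` (3 syllables):
  The final syllable (3, to) is extrametrical; the stress domain is syllables 1–2.
  Weights: 1 bi: H, 2 de: H.
  Heavy syllables in the domain: 1, 2. The leftmost is syllable 1 (bi:).
  → primary stress on syllable 1.
Suffixed `bi:.de:.to.mo.fo` (5 syllables):
  The final syllable (5, fo) is extrametrical; the stress domain is syllables 1–4.
  Weights: 1 bi: H, 2 de: H, 3 to L, 4 mo L.
  Heavy syllables in the domain: 1, 2. The leftmost is syllable 1 (bi:).
  → primary stress on syllable 1.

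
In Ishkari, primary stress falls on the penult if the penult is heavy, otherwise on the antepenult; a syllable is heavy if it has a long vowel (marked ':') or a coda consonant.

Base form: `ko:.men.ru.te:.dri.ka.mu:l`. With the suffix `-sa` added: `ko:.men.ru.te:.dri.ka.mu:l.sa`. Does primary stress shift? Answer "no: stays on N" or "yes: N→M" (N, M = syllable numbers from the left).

yes: 5→7

Base `ko:.men.ru.te:.dri.ka.mu:l` (7 syllables):
  Weights: 5 dri L, 6 ka L, 7 mu:l H.
  The penult (syllable 6, ka) is light, so stress falls on the antepenult (syllable 5, dri).
  → primary stress on syllable 5.
Suffixed `ko:.men.ru.te:.dri.ka.mu:l.sa` (8 syllables):
  Weights: 6 ka L, 7 mu:l H, 8 sa L.
  The penult (syllable 7, mu:l) is heavy, so it takes stress.
  → primary stress on syllable 7.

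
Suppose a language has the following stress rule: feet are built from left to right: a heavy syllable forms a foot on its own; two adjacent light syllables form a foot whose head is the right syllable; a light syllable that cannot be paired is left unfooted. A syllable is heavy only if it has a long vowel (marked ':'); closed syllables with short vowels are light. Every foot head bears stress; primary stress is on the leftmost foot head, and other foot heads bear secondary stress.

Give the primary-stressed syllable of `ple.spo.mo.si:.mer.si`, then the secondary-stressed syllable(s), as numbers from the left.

Weights: 1 ple L, 2 spo L, 3 mo L, 4 si: H, 5 mer L, 6 si L.
Parse left to right (heavy = foot alone; LL = one foot; stranded L unfooted): (ple.ˈspo) mo (ˈsi:) (mer.ˈsi).
Foot heads: 2, 4, 6.
Primary stress on the leftmost head = syllable 2.
Secondary stress on 4, 6: ple.ˈspo.mo.ˌsi:.mer.ˌsi.

primary 2, secondary 4, 6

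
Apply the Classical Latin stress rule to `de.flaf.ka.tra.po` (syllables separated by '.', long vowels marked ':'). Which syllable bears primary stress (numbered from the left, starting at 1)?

3

Classical Latin: stress the penult if heavy (long vowel or closed), else the antepenult.
Weights: 3 ka L, 4 tra L, 5 po L.
The penult (syllable 4, tra) is light, so stress falls on the antepenult (syllable 3, ka).
Stress on syllable 3: de.flaf.ˈka.tra.po.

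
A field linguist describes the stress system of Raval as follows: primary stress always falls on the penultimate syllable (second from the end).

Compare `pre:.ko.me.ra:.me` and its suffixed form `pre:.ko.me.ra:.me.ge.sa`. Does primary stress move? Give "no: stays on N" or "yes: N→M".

Base `pre:.ko.me.ra:.me` (5 syllables):
  The word has 5 syllables; the penultimate syllable (second from the end) is syllable 4 (ra:).
  → primary stress on syllable 4.
Suffixed `pre:.ko.me.ra:.me.ge.sa` (7 syllables):
  The word has 7 syllables; the penultimate syllable (second from the end) is syllable 6 (ge).
  → primary stress on syllable 6.

yes: 4→6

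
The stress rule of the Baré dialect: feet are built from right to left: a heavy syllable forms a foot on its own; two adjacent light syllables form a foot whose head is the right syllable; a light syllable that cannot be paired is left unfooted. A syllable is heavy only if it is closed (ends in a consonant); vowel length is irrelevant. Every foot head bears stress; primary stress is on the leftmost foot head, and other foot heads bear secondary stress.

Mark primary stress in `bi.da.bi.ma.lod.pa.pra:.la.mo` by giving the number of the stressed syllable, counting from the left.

2

Weights: 1 bi L, 2 da L, 3 bi L, 4 ma L, 5 lod H, 6 pa L, 7 pra: L, 8 la L, 9 mo L.
Parse right to left (heavy = foot alone; LL = one foot; stranded L unfooted): (bi.ˈda) (bi.ˈma) (ˈlod) (pa.ˈpra:) (la.ˈmo).
Foot heads: 2, 4, 5, 7, 9.
Primary stress on the leftmost head = syllable 2.
Primary stress: syllable 2 → bi.ˈda.bi.ma.lod.pa.pra:.la.mo.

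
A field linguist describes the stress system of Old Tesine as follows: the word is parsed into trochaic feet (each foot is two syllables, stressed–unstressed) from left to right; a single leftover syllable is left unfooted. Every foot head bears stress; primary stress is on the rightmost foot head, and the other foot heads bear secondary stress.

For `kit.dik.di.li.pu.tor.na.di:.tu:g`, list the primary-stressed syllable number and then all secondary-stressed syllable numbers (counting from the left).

primary 7, secondary 1, 3, 5

Parse left to right into trochaic (ˈσσ) feet: (ˈkit.dik) (ˈdi.li) (ˈpu.tor) (ˈna.di:) tu:g. Syllable 9 is left unfooted.
Foot heads (stressed positions): 1, 3, 5, 7.
End Rule Rightmost: primary stress on the rightmost head = syllable 7.
Secondary stress on 1, 3, 5: ˌkit.dik.ˌdi.li.ˌpu.tor.ˈna.di:.tu:g.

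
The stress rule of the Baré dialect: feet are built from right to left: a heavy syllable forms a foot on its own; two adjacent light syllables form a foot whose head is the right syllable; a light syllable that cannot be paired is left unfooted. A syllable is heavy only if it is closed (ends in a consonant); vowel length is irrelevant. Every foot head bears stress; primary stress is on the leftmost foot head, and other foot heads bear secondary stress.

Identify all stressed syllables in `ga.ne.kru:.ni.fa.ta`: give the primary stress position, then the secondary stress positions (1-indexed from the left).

Weights: 1 ga L, 2 ne L, 3 kru: L, 4 ni L, 5 fa L, 6 ta L.
Parse right to left (heavy = foot alone; LL = one foot; stranded L unfooted): (ga.ˈne) (kru:.ˈni) (fa.ˈta).
Foot heads: 2, 4, 6.
Primary stress on the leftmost head = syllable 2.
Secondary stress on 4, 6: ga.ˈne.kru:.ˌni.fa.ˌta.

primary 2, secondary 4, 6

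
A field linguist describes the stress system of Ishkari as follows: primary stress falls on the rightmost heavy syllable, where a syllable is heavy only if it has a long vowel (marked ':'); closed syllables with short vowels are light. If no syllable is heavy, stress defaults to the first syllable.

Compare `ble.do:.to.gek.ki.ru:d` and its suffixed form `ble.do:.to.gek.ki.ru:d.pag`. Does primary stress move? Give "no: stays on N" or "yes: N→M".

Base `ble.do:.to.gek.ki.ru:d` (6 syllables):
  Weights: 1 ble L, 2 do: H, 3 to L, 4 gek L, 5 ki L, 6 ru:d H.
  Heavy syllables in the domain: 2, 6. The rightmost is syllable 6 (ru:d).
  → primary stress on syllable 6.
Suffixed `ble.do:.to.gek.ki.ru:d.pag` (7 syllables):
  Weights: 1 ble L, 2 do: H, 3 to L, 4 gek L, 5 ki L, 6 ru:d H, 7 pag L.
  Heavy syllables in the domain: 2, 6. The rightmost is syllable 6 (ru:d).
  → primary stress on syllable 6.

no: stays on 6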